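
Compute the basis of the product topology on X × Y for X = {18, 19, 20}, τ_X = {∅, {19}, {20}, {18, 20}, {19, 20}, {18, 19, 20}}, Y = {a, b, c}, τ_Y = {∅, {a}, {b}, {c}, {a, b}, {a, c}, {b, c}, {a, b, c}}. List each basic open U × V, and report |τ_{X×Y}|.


Basis B = {∅ × ∅, {19} × {a}, {19} × {b}, {19} × {c}, {20} × {a}, {20} × {b}, {20} × {c}, {18, 20} × {a}, {18, 20} × {b}, {18, 20} × {c}, {19} × {a, b}, {19} × {a, c}, {19, 20} × {a}, {19} × {b, c}, {19, 20} × {b}, {19, 20} × {c}, {20} × {a, b}, {20} × {a, c}, {20} × {b, c}, {18, 19, 20} × {a}, {18, 19, 20} × {b}, {18, 19, 20} × {c}, {19} × {a, b, c}, {20} × {a, b, c}, {18, 20} × {a, b}, {18, 20} × {a, c}, {18, 20} × {b, c}, {19, 20} × {a, b}, {19, 20} × {a, c}, {19, 20} × {b, c}, {18, 20} × {a, b, c}, {18, 19, 20} × {a, b}, {18, 19, 20} × {a, c}, {18, 19, 20} × {b, c}, {19, 20} × {a, b, c}, {18, 19, 20} × {a, b, c}}; |τ_{X×Y}| = 216.

Enumerate products U × V with U ∈ τ_X, V ∈ τ_Y (deduplicated):
  ∅ × ∅ = {} (∅)
  {19} × {a} = {(19,a)}
  {19} × {b} = {(19,b)}
  {19} × {c} = {(19,c)}
  {20} × {a} = {(20,a)}
  {20} × {b} = {(20,b)}
  {20} × {c} = {(20,c)}
  {18, 20} × {a} = {(18,a), (20,a)}
  {18, 20} × {b} = {(18,b), (20,b)}
  {18, 20} × {c} = {(18,c), (20,c)}
  {19} × {a, b} = {(19,a), (19,b)}
  {19} × {a, c} = {(19,a), (19,c)}
  {19, 20} × {a} = {(19,a), (20,a)}
  {19} × {b, c} = {(19,b), (19,c)}
  {19, 20} × {b} = {(19,b), (20,b)}
  {19, 20} × {c} = {(19,c), (20,c)}
  {20} × {a, b} = {(20,a), (20,b)}
  {20} × {a, c} = {(20,a), (20,c)}
  {20} × {b, c} = {(20,b), (20,c)}
  {18, 19, 20} × {a} = {(18,a), (19,a), (20,a)}
  {18, 19, 20} × {b} = {(18,b), (19,b), (20,b)}
  {18, 19, 20} × {c} = {(18,c), (19,c), (20,c)}
  {19} × {a, b, c} = {(19,a), (19,b), (19,c)}
  {20} × {a, b, c} = {(20,a), (20,b), (20,c)}
  {18, 20} × {a, b} = {(18,a), (18,b), (20,a), (20,b)}
  {18, 20} × {a, c} = {(18,a), (18,c), (20,a), (20,c)}
  {18, 20} × {b, c} = {(18,b), (18,c), (20,b), (20,c)}
  {19, 20} × {a, b} = {(19,a), (19,b), (20,a), (20,b)}
  {19, 20} × {a, c} = {(19,a), (19,c), (20,a), (20,c)}
  {19, 20} × {b, c} = {(19,b), (19,c), (20,b), (20,c)}
  {18, 20} × {a, b, c} = {(18,a), (18,b), (18,c), (20,a), (20,b), (20,c)}
  {18, 19, 20} × {a, b} = {(18,a), (18,b), (19,a), (19,b), (20,a), (20,b)}
  {18, 19, 20} × {a, c} = {(18,a), (18,c), (19,a), (19,c), (20,a), (20,c)}
  {18, 19, 20} × {b, c} = {(18,b), (18,c), (19,b), (19,c), (20,b), (20,c)}
  {19, 20} × {a, b, c} = {(19,a), (19,b), (19,c), (20,a), (20,b), (20,c)}
  {18, 19, 20} × {a, b, c} = {(18,a), (18,b), (18,c), (19,a), (19,b), (19,c), (20,a), (20,b), (20,c)}
These 36 distinct sets form the basis B.
Close under arbitrary unions to get τ_{X×Y}; counting gives |τ_{X×Y}| = 216.


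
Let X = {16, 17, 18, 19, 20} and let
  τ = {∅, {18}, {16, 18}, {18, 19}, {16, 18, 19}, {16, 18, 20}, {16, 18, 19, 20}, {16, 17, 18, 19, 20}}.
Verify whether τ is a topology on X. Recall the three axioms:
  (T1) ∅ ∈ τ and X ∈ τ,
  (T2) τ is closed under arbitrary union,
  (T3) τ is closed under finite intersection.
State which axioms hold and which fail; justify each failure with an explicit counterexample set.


τ IS a topology on X.

Axiom (T1): ∅ ∈ τ? Yes; X ∈ τ? Yes.
Axiom (T2/T3): check pairwise unions and intersections of members of τ.
All pairwise intersections and unions checked — each lies in τ. Therefore τ satisfies (T1), (T2), (T3): it IS a topology on X.


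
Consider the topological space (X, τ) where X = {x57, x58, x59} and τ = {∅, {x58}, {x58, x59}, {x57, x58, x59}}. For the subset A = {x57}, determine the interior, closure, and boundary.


int(A) = ∅, cl(A) = {x57}, ∂A = {x57}.

Closed sets in (X, τ) are complements of opens:
  closed(X, τ) = {∅, {x57}, {x57, x59}, {x57, x58, x59}}.
int(A) = ⋃ {U ∈ τ : U ⊆ A}. Opens contained in A: ∅.
Taking the union of these: int(A) = ∅.
cl(A) = ⋂ {C closed : A ⊆ C}. Closed sets containing A: {x57}, {x57, x59}, {x57, x58, x59}.
Intersecting these: cl(A) = {x57}.
∂A = cl(A) ∖ int(A) = {x57} ∖ ∅ = {x57}.


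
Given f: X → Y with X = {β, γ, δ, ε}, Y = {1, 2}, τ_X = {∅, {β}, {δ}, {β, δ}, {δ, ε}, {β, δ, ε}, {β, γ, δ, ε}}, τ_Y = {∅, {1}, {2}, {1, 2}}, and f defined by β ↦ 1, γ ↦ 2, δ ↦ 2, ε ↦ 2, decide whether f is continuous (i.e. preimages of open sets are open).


f is NOT continuous.

Compute f^{-1}(U) for each U ∈ τ_Y:
  U = ∅: f^{-1}(U) = ∅ ∈ τ_X ✓.
  U = {1}: f^{-1}(U) = {β} ∈ τ_X ✓.
  U = {2}: f^{-1}(U) = {γ, δ, ε} ∉ τ_X ✗.
  U = {1, 2}: f^{-1}(U) = {β, γ, δ, ε} ∈ τ_X ✓.
Found U = {2} with f^{-1}(U) = {γ, δ, ε} not in τ_X. Therefore f is NOT continuous.


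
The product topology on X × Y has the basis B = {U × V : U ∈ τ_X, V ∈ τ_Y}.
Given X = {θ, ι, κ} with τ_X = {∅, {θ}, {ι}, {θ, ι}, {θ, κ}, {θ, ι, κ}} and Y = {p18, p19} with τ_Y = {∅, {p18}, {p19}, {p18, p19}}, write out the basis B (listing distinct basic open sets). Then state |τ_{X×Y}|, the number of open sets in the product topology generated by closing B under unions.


Basis B = {∅ × ∅, {θ} × {p18}, {θ} × {p19}, {ι} × {p18}, {ι} × {p19}, {θ} × {p18, p19}, {θ, ι} × {p18}, {θ, κ} × {p18}, {θ, ι} × {p19}, {θ, κ} × {p19}, {ι} × {p18, p19}, {θ, ι, κ} × {p18}, {θ, ι, κ} × {p19}, {θ, ι} × {p18, p19}, {θ, κ} × {p18, p19}, {θ, ι, κ} × {p18, p19}}; |τ_{X×Y}| = 36.

Enumerate products U × V with U ∈ τ_X, V ∈ τ_Y (deduplicated):
  ∅ × ∅ = {} (∅)
  {θ} × {p18} = {(θ,p18)}
  {θ} × {p19} = {(θ,p19)}
  {ι} × {p18} = {(ι,p18)}
  {ι} × {p19} = {(ι,p19)}
  {θ} × {p18, p19} = {(θ,p18), (θ,p19)}
  {θ, ι} × {p18} = {(θ,p18), (ι,p18)}
  {θ, κ} × {p18} = {(θ,p18), (κ,p18)}
  {θ, ι} × {p19} = {(θ,p19), (ι,p19)}
  {θ, κ} × {p19} = {(θ,p19), (κ,p19)}
  {ι} × {p18, p19} = {(ι,p18), (ι,p19)}
  {θ, ι, κ} × {p18} = {(θ,p18), (ι,p18), (κ,p18)}
  {θ, ι, κ} × {p19} = {(θ,p19), (ι,p19), (κ,p19)}
  {θ, ι} × {p18, p19} = {(θ,p18), (θ,p19), (ι,p18), (ι,p19)}
  {θ, κ} × {p18, p19} = {(θ,p18), (θ,p19), (κ,p18), (κ,p19)}
  {θ, ι, κ} × {p18, p19} = {(θ,p18), (θ,p19), (ι,p18), (ι,p19), (κ,p18), (κ,p19)}
These 16 distinct sets form the basis B.
Close under arbitrary unions to get τ_{X×Y}; counting gives |τ_{X×Y}| = 36.


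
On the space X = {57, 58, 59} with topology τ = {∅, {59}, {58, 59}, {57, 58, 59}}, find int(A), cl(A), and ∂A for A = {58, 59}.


int(A) = {58, 59}, cl(A) = {57, 58, 59}, ∂A = {57}.

Closed sets in (X, τ) are complements of opens:
  closed(X, τ) = {∅, {57}, {57, 58}, {57, 58, 59}}.
int(A) = ⋃ {U ∈ τ : U ⊆ A}. Opens contained in A: ∅, {59}, {58, 59}.
Taking the union of these: int(A) = {58, 59}.
cl(A) = ⋂ {C closed : A ⊆ C}. Closed sets containing A: {57, 58, 59}.
Intersecting these: cl(A) = {57, 58, 59}.
∂A = cl(A) ∖ int(A) = {57, 58, 59} ∖ {58, 59} = {57}.


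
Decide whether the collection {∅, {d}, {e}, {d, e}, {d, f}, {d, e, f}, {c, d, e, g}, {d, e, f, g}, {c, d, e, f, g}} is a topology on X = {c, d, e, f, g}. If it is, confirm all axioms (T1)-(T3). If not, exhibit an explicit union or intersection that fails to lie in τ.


τ is NOT a topology on X.

Axiom (T1): ∅ ∈ τ? Yes; X ∈ τ? Yes.
Axiom (T2/T3): check pairwise unions and intersections of members of τ.
Counterexample for (T3): {c, d, e, g} ∩ {d, e, f, g} = {d, e, g} ∉ τ. Therefore τ is NOT a topology.


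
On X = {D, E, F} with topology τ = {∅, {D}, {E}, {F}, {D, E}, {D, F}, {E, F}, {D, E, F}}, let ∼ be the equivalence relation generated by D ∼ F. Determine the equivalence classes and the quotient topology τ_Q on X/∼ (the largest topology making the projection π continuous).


X/∼ = {[D=F], [E]}; |τ_Q| = 4.

Equivalence classes: [D=F], [E].
Quotient map π: X → X/∼ sends D ↦ [D=F], E ↦ [E], F ↦ [D=F].
For each subset V ⊆ X/∼, compute π^{-1}(V) ⊆ X and check whether π^{-1}(V) ∈ τ. V is open in τ_Q iff π^{-1}(V) ∈ τ.
  V = {}: π^{-1}(V) = ∅ ∈ τ ✓.
  V = {[D=F]}: π^{-1}(V) = {D, F} ∈ τ ✓.
  V = {[E]}: π^{-1}(V) = {E} ∈ τ ✓.
  V = {[D=F], [E]}: π^{-1}(V) = {D, E, F} ∈ τ ✓.
Open sets in the quotient: τ_Q = {{}, {[D=F]}, {[E]}, {[D=F], [E]}} (4 elements).


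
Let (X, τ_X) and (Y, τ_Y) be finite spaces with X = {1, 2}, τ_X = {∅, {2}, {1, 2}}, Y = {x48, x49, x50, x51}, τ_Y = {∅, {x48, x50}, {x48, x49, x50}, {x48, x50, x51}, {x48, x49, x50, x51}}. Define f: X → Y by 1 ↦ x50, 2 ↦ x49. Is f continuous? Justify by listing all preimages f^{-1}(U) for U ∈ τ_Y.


f is NOT continuous.

Compute f^{-1}(U) for each U ∈ τ_Y:
  U = ∅: f^{-1}(U) = ∅ ∈ τ_X ✓.
  U = {x48, x50}: f^{-1}(U) = {1} ∉ τ_X ✗.
  U = {x48, x49, x50}: f^{-1}(U) = {1, 2} ∈ τ_X ✓.
  U = {x48, x50, x51}: f^{-1}(U) = {1} ∉ τ_X ✗.
  U = {x48, x49, x50, x51}: f^{-1}(U) = {1, 2} ∈ τ_X ✓.
Found U = {x48, x50} with f^{-1}(U) = {1} not in τ_X. Therefore f is NOT continuous.


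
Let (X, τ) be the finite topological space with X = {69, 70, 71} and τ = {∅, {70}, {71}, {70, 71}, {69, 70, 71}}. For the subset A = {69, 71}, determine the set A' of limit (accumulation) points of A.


A' = {69}

For each x ∈ X, list the open sets U ∈ τ with x ∈ U, then check whether U ∩ (A ∖ {x}) ≠ ∅ for every such U.
  x = 69: opens ∋ x are {69, 70, 71}; each meets A ∖ {69}, so x IS a limit point.
  x = 70: open {70} ∋ x has {70} ∩ (A ∖ {70}) = ∅, so x is NOT a limit point.
  x = 71: open {71} ∋ x has {71} ∩ (A ∖ {71}) = ∅, so x is NOT a limit point.
Collecting: A' = {69}.


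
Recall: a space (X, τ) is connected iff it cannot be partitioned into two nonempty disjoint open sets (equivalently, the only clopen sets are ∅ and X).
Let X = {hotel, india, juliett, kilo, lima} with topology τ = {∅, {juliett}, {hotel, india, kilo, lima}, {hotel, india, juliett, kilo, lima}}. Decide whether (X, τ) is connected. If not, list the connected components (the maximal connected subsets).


(X, τ) is disconnected; components = [{juliett}, {hotel, india, kilo, lima}].

Find clopen sets (U ∈ τ with X ∖ U ∈ τ):
  U = ∅, X ∖ U = {hotel, india, juliett, kilo, lima} — both open, so U is clopen.
  U = {juliett}, X ∖ U = {hotel, india, kilo, lima} — both open, so U is clopen.
  U = {hotel, india, kilo, lima}, X ∖ U = {juliett} — both open, so U is clopen.
  U = {hotel, india, juliett, kilo, lima}, X ∖ U = ∅ — both open, so U is clopen.
Nontrivial clopen(s) exist: e.g. {juliett}. So (X, τ) is disconnected.
Compute connected components by grouping points that agree on all clopens:
  component: {juliett}
  component: {hotel, india, kilo, lima}


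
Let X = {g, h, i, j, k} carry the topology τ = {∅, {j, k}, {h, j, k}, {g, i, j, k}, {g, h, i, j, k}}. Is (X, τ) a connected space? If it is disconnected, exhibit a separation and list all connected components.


(X, τ) is connected.

Find clopen sets (U ∈ τ with X ∖ U ∈ τ):
  U = ∅, X ∖ U = {g, h, i, j, k} — both open, so U is clopen.
  U = {g, h, i, j, k}, X ∖ U = ∅ — both open, so U is clopen.
Only trivial clopens (∅ and X) exist, so (X, τ) is connected.
Compute connected components by grouping points that agree on all clopens:
  component: {g, h, i, j, k}


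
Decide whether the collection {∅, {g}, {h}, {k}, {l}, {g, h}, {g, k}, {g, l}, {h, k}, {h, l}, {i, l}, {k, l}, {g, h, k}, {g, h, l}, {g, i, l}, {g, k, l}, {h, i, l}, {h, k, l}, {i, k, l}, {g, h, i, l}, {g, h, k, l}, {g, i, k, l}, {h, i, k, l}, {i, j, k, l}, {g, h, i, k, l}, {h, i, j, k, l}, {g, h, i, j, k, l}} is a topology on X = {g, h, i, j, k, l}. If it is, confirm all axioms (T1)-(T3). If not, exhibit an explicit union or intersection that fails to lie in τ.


τ is NOT a topology on X.

Axiom (T1): ∅ ∈ τ? Yes; X ∈ τ? Yes.
Axiom (T2/T3): check pairwise unions and intersections of members of τ.
Counterexample for (T2): {g} ∪ {i, j, k, l} = {g, i, j, k, l} ∉ τ. Therefore τ is NOT a topology.


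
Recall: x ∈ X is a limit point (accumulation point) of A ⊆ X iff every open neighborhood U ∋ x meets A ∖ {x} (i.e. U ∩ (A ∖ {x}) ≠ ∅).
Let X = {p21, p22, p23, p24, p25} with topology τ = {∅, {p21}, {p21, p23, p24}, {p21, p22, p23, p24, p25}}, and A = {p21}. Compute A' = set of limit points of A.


A' = {p22, p23, p24, p25}

For each x ∈ X, list the open sets U ∈ τ with x ∈ U, then check whether U ∩ (A ∖ {x}) ≠ ∅ for every such U.
  x = p21: open {p21} ∋ x has {p21} ∩ (A ∖ {p21}) = ∅, so x is NOT a limit point.
  x = p22: opens ∋ x are {p21, p22, p23, p24, p25}; each meets A ∖ {p22}, so x IS a limit point.
  x = p23: opens ∋ x are {p21, p23, p24}, {p21, p22, p23, p24, p25}; each meets A ∖ {p23}, so x IS a limit point.
  x = p24: opens ∋ x are {p21, p23, p24}, {p21, p22, p23, p24, p25}; each meets A ∖ {p24}, so x IS a limit point.
  x = p25: opens ∋ x are {p21, p22, p23, p24, p25}; each meets A ∖ {p25}, so x IS a limit point.
Collecting: A' = {p22, p23, p24, p25}.


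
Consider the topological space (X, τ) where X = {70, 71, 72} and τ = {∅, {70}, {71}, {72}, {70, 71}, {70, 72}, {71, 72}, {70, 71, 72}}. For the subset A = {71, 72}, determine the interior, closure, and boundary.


int(A) = {71, 72}, cl(A) = {71, 72}, ∂A = ∅.

Closed sets in (X, τ) are complements of opens:
  closed(X, τ) = {∅, {70}, {71}, {72}, {70, 71}, {70, 72}, {71, 72}, {70, 71, 72}}.
int(A) = ⋃ {U ∈ τ : U ⊆ A}. Opens contained in A: ∅, {71}, {72}, {71, 72}.
Taking the union of these: int(A) = {71, 72}.
cl(A) = ⋂ {C closed : A ⊆ C}. Closed sets containing A: {71, 72}, {70, 71, 72}.
Intersecting these: cl(A) = {71, 72}.
∂A = cl(A) ∖ int(A) = {71, 72} ∖ {71, 72} = ∅.


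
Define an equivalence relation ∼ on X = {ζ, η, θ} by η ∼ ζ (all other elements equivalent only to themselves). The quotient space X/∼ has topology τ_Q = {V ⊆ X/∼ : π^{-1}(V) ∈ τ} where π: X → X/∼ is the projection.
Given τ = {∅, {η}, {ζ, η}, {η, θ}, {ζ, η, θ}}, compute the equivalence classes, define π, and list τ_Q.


X/∼ = {[ζ=η], [θ]}; |τ_Q| = 3.

Equivalence classes: [ζ=η], [θ].
Quotient map π: X → X/∼ sends ζ ↦ [ζ=η], η ↦ [ζ=η], θ ↦ [θ].
For each subset V ⊆ X/∼, compute π^{-1}(V) ⊆ X and check whether π^{-1}(V) ∈ τ. V is open in τ_Q iff π^{-1}(V) ∈ τ.
  V = {}: π^{-1}(V) = ∅ ∈ τ ✓.
  V = {[ζ=η]}: π^{-1}(V) = {ζ, η} ∈ τ ✓.
  V = {[θ]}: π^{-1}(V) = {θ} ∉ τ ✗.
  V = {[ζ=η], [θ]}: π^{-1}(V) = {ζ, η, θ} ∈ τ ✓.
Open sets in the quotient: τ_Q = {{}, {[ζ=η]}, {[ζ=η], [θ]}} (3 elements).


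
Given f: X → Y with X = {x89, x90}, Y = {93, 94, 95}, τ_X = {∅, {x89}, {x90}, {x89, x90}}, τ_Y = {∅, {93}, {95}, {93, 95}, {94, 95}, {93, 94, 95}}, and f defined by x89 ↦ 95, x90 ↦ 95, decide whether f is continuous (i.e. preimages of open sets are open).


f IS continuous.

Compute f^{-1}(U) for each U ∈ τ_Y:
  U = ∅: f^{-1}(U) = ∅ ∈ τ_X ✓.
  U = {93}: f^{-1}(U) = ∅ ∈ τ_X ✓.
  U = {95}: f^{-1}(U) = {x89, x90} ∈ τ_X ✓.
  U = {93, 95}: f^{-1}(U) = {x89, x90} ∈ τ_X ✓.
  U = {94, 95}: f^{-1}(U) = {x89, x90} ∈ τ_X ✓.
  U = {93, 94, 95}: f^{-1}(U) = {x89, x90} ∈ τ_X ✓.
Every preimage lies in τ_X, so f IS continuous.


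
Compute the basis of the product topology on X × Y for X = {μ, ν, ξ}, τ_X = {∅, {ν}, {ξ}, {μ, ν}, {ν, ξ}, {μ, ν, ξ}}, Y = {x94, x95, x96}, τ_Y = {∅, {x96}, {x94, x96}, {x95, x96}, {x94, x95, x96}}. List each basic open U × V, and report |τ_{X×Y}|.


Basis B = {∅ × ∅, {ν} × {x96}, {ξ} × {x96}, {μ, ν} × {x96}, {ν} × {x94, x96}, {ν} × {x95, x96}, {ν, ξ} × {x96}, {ξ} × {x94, x96}, {ξ} × {x95, x96}, {μ, ν, ξ} × {x96}, {ν} × {x94, x95, x96}, {ξ} × {x94, x95, x96}, {μ, ν} × {x94, x96}, {μ, ν} × {x95, x96}, {ν, ξ} × {x94, x96}, {ν, ξ} × {x95, x96}, {μ, ν} × {x94, x95, x96}, {μ, ν, ξ} × {x94, x96}, {μ, ν, ξ} × {x95, x96}, {ν, ξ} × {x94, x95, x96}, {μ, ν, ξ} × {x94, x95, x96}}; |τ_{X×Y}| = 70.

Enumerate products U × V with U ∈ τ_X, V ∈ τ_Y (deduplicated):
  ∅ × ∅ = {} (∅)
  {ν} × {x96} = {(ν,x96)}
  {ξ} × {x96} = {(ξ,x96)}
  {μ, ν} × {x96} = {(μ,x96), (ν,x96)}
  {ν} × {x94, x96} = {(ν,x94), (ν,x96)}
  {ν} × {x95, x96} = {(ν,x95), (ν,x96)}
  {ν, ξ} × {x96} = {(ν,x96), (ξ,x96)}
  {ξ} × {x94, x96} = {(ξ,x94), (ξ,x96)}
  {ξ} × {x95, x96} = {(ξ,x95), (ξ,x96)}
  {μ, ν, ξ} × {x96} = {(μ,x96), (ν,x96), (ξ,x96)}
  {ν} × {x94, x95, x96} = {(ν,x94), (ν,x95), (ν,x96)}
  {ξ} × {x94, x95, x96} = {(ξ,x94), (ξ,x95), (ξ,x96)}
  {μ, ν} × {x94, x96} = {(μ,x94), (μ,x96), (ν,x94), (ν,x96)}
  {μ, ν} × {x95, x96} = {(μ,x95), (μ,x96), (ν,x95), (ν,x96)}
  {ν, ξ} × {x94, x96} = {(ν,x94), (ν,x96), (ξ,x94), (ξ,x96)}
  {ν, ξ} × {x95, x96} = {(ν,x95), (ν,x96), (ξ,x95), (ξ,x96)}
  {μ, ν} × {x94, x95, x96} = {(μ,x94), (μ,x95), (μ,x96), (ν,x94), (ν,x95), (ν,x96)}
  {μ, ν, ξ} × {x94, x96} = {(μ,x94), (μ,x96), (ν,x94), (ν,x96), (ξ,x94), (ξ,x96)}
  {μ, ν, ξ} × {x95, x96} = {(μ,x95), (μ,x96), (ν,x95), (ν,x96), (ξ,x95), (ξ,x96)}
  {ν, ξ} × {x94, x95, x96} = {(ν,x94), (ν,x95), (ν,x96), (ξ,x94), (ξ,x95), (ξ,x96)}
  {μ, ν, ξ} × {x94, x95, x96} = {(μ,x94), (μ,x95), (μ,x96), (ν,x94), (ν,x95), (ν,x96), (ξ,x94), (ξ,x95), (ξ,x96)}
These 21 distinct sets form the basis B.
Close under arbitrary unions to get τ_{X×Y}; counting gives |τ_{X×Y}| = 70.


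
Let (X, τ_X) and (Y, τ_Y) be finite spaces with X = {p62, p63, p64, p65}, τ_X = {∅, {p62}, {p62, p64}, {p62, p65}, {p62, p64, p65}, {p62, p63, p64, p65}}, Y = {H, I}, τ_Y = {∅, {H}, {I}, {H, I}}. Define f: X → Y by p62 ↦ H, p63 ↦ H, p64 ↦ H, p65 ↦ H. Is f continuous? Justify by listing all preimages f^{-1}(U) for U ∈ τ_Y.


f IS continuous.

Compute f^{-1}(U) for each U ∈ τ_Y:
  U = ∅: f^{-1}(U) = ∅ ∈ τ_X ✓.
  U = {H}: f^{-1}(U) = {p62, p63, p64, p65} ∈ τ_X ✓.
  U = {I}: f^{-1}(U) = ∅ ∈ τ_X ✓.
  U = {H, I}: f^{-1}(U) = {p62, p63, p64, p65} ∈ τ_X ✓.
Every preimage lies in τ_X, so f IS continuous.


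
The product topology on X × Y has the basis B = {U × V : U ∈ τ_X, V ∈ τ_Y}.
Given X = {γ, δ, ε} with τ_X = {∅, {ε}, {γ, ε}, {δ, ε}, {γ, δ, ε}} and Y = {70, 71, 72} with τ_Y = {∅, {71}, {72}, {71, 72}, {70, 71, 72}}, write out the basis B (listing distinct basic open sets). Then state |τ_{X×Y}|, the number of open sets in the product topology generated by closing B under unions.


Basis B = {∅ × ∅, {ε} × {71}, {ε} × {72}, {γ, ε} × {71}, {γ, ε} × {72}, {δ, ε} × {71}, {δ, ε} × {72}, {ε} × {71, 72}, {γ, δ, ε} × {71}, {γ, δ, ε} × {72}, {ε} × {70, 71, 72}, {γ, ε} × {71, 72}, {δ, ε} × {71, 72}, {γ, ε} × {70, 71, 72}, {γ, δ, ε} × {71, 72}, {δ, ε} × {70, 71, 72}, {γ, δ, ε} × {70, 71, 72}}; |τ_{X×Y}| = 50.

Enumerate products U × V with U ∈ τ_X, V ∈ τ_Y (deduplicated):
  ∅ × ∅ = {} (∅)
  {ε} × {71} = {(ε,71)}
  {ε} × {72} = {(ε,72)}
  {γ, ε} × {71} = {(γ,71), (ε,71)}
  {γ, ε} × {72} = {(γ,72), (ε,72)}
  {δ, ε} × {71} = {(δ,71), (ε,71)}
  {δ, ε} × {72} = {(δ,72), (ε,72)}
  {ε} × {71, 72} = {(ε,71), (ε,72)}
  {γ, δ, ε} × {71} = {(γ,71), (δ,71), (ε,71)}
  {γ, δ, ε} × {72} = {(γ,72), (δ,72), (ε,72)}
  {ε} × {70, 71, 72} = {(ε,70), (ε,71), (ε,72)}
  {γ, ε} × {71, 72} = {(γ,71), (γ,72), (ε,71), (ε,72)}
  {δ, ε} × {71, 72} = {(δ,71), (δ,72), (ε,71), (ε,72)}
  {γ, ε} × {70, 71, 72} = {(γ,70), (γ,71), (γ,72), (ε,70), (ε,71), (ε,72)}
  {γ, δ, ε} × {71, 72} = {(γ,71), (γ,72), (δ,71), (δ,72), (ε,71), (ε,72)}
  {δ, ε} × {70, 71, 72} = {(δ,70), (δ,71), (δ,72), (ε,70), (ε,71), (ε,72)}
  {γ, δ, ε} × {70, 71, 72} = {(γ,70), (γ,71), (γ,72), (δ,70), (δ,71), (δ,72), (ε,70), (ε,71), (ε,72)}
These 17 distinct sets form the basis B.
Close under arbitrary unions to get τ_{X×Y}; counting gives |τ_{X×Y}| = 50.


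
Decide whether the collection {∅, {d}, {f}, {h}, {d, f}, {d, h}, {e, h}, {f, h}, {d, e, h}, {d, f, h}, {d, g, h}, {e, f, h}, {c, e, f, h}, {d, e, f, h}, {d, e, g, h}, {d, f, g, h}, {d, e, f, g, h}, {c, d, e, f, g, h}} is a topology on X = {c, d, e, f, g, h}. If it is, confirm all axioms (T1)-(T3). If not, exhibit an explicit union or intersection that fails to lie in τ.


τ is NOT a topology on X.

Axiom (T1): ∅ ∈ τ? Yes; X ∈ τ? Yes.
Axiom (T2/T3): check pairwise unions and intersections of members of τ.
Counterexample for (T2): {d} ∪ {c, e, f, h} = {c, d, e, f, h} ∉ τ. Therefore τ is NOT a topology.


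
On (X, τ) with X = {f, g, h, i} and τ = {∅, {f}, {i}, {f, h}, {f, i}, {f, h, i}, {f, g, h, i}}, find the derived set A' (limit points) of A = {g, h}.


A' = {g}

For each x ∈ X, list the open sets U ∈ τ with x ∈ U, then check whether U ∩ (A ∖ {x}) ≠ ∅ for every such U.
  x = f: open {f} ∋ x has {f} ∩ (A ∖ {f}) = ∅, so x is NOT a limit point.
  x = g: opens ∋ x are {f, g, h, i}; each meets A ∖ {g}, so x IS a limit point.
  x = h: open {f, h} ∋ x has {f, h} ∩ (A ∖ {h}) = ∅, so x is NOT a limit point.
  x = i: open {i} ∋ x has {i} ∩ (A ∖ {i}) = ∅, so x is NOT a limit point.
Collecting: A' = {g}.


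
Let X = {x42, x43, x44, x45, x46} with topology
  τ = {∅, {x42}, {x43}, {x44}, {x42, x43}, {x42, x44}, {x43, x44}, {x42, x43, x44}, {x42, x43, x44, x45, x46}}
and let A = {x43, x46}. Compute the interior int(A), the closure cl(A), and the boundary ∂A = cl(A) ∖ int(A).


int(A) = {x43}, cl(A) = {x43, x45, x46}, ∂A = {x45, x46}.

Closed sets in (X, τ) are complements of opens:
  closed(X, τ) = {∅, {x45, x46}, {x42, x45, x46}, {x43, x45, x46}, {x44, x45, x46}, {x42, x43, x45, x46}, {x42, x44, x45, x46}, {x43, x44, x45, x46}, {x42, x43, x44, x45, x46}}.
int(A) = ⋃ {U ∈ τ : U ⊆ A}. Opens contained in A: ∅, {x43}.
Taking the union of these: int(A) = {x43}.
cl(A) = ⋂ {C closed : A ⊆ C}. Closed sets containing A: {x43, x45, x46}, {x42, x43, x45, x46}, {x43, x44, x45, x46}, {x42, x43, x44, x45, x46}.
Intersecting these: cl(A) = {x43, x45, x46}.
∂A = cl(A) ∖ int(A) = {x43, x45, x46} ∖ {x43} = {x45, x46}.


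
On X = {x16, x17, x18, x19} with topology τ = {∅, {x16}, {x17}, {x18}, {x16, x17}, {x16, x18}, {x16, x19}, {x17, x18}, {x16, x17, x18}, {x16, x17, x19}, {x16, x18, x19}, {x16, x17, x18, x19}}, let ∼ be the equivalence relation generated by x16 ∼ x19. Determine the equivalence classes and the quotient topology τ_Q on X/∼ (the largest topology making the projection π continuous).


X/∼ = {[x16=x19], [x17], [x18]}; |τ_Q| = 8.

Equivalence classes: [x16=x19], [x17], [x18].
Quotient map π: X → X/∼ sends x16 ↦ [x16=x19], x17 ↦ [x17], x18 ↦ [x18], x19 ↦ [x16=x19].
For each subset V ⊆ X/∼, compute π^{-1}(V) ⊆ X and check whether π^{-1}(V) ∈ τ. V is open in τ_Q iff π^{-1}(V) ∈ τ.
  V = {}: π^{-1}(V) = ∅ ∈ τ ✓.
  V = {[x16=x19]}: π^{-1}(V) = {x16, x19} ∈ τ ✓.
  V = {[x17]}: π^{-1}(V) = {x17} ∈ τ ✓.
  V = {[x16=x19], [x17]}: π^{-1}(V) = {x16, x17, x19} ∈ τ ✓.
  V = {[x18]}: π^{-1}(V) = {x18} ∈ τ ✓.
  V = {[x16=x19], [x18]}: π^{-1}(V) = {x16, x18, x19} ∈ τ ✓.
  V = {[x17], [x18]}: π^{-1}(V) = {x17, x18} ∈ τ ✓.
  V = {[x16=x19], [x17], [x18]}: π^{-1}(V) = {x16, x17, x18, x19} ∈ τ ✓.
Open sets in the quotient: τ_Q = {{}, {[x16=x19]}, {[x17]}, {[x16=x19], [x17]}, {[x18]}, {[x16=x19], [x18]}, {[x17], [x18]}, {[x16=x19], [x17], [x18]}} (8 elements).


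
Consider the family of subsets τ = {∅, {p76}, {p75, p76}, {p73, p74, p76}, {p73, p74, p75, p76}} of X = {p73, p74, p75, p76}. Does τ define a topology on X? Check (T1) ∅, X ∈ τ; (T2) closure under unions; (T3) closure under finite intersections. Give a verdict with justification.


τ IS a topology on X.

Axiom (T1): ∅ ∈ τ? Yes; X ∈ τ? Yes.
Axiom (T2/T3): check pairwise unions and intersections of members of τ.
All pairwise intersections and unions checked — each lies in τ. Therefore τ satisfies (T1), (T2), (T3): it IS a topology on X.


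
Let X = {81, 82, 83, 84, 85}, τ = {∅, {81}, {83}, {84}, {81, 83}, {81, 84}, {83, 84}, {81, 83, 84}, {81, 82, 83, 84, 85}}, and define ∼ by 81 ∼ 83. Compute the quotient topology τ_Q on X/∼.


X/∼ = {[81=83], [82], [84], [85]}; |τ_Q| = 5.

Equivalence classes: [81=83], [82], [84], [85].
Quotient map π: X → X/∼ sends 81 ↦ [81=83], 82 ↦ [82], 83 ↦ [81=83], 84 ↦ [84], 85 ↦ [85].
For each subset V ⊆ X/∼, compute π^{-1}(V) ⊆ X and check whether π^{-1}(V) ∈ τ. V is open in τ_Q iff π^{-1}(V) ∈ τ.
  V = {}: π^{-1}(V) = ∅ ∈ τ ✓.
  V = {[81=83]}: π^{-1}(V) = {81, 83} ∈ τ ✓.
  V = {[82]}: π^{-1}(V) = {82} ∉ τ ✗.
  V = {[81=83], [82]}: π^{-1}(V) = {81, 82, 83} ∉ τ ✗.
  V = {[84]}: π^{-1}(V) = {84} ∈ τ ✓.
  V = {[81=83], [84]}: π^{-1}(V) = {81, 83, 84} ∈ τ ✓.
  V = {[82], [84]}: π^{-1}(V) = {82, 84} ∉ τ ✗.
  V = {[81=83], [82], [84]}: π^{-1}(V) = {81, 82, 83, 84} ∉ τ ✗.
  V = {[85]}: π^{-1}(V) = {85} ∉ τ ✗.
  V = {[81=83], [85]}: π^{-1}(V) = {81, 83, 85} ∉ τ ✗.
  V = {[82], [85]}: π^{-1}(V) = {82, 85} ∉ τ ✗.
  V = {[81=83], [82], [85]}: π^{-1}(V) = {81, 82, 83, 85} ∉ τ ✗.
  V = {[84], [85]}: π^{-1}(V) = {84, 85} ∉ τ ✗.
  V = {[81=83], [84], [85]}: π^{-1}(V) = {81, 83, 84, 85} ∉ τ ✗.
  V = {[82], [84], [85]}: π^{-1}(V) = {82, 84, 85} ∉ τ ✗.
  V = {[81=83], [82], [84], [85]}: π^{-1}(V) = {81, 82, 83, 84, 85} ∈ τ ✓.
Open sets in the quotient: τ_Q = {{}, {[81=83]}, {[84]}, {[81=83], [84]}, {[81=83], [82], [84], [85]}} (5 elements).


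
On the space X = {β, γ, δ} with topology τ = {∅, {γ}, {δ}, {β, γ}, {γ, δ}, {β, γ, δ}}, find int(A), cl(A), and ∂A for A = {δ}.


int(A) = {δ}, cl(A) = {δ}, ∂A = ∅.

Closed sets in (X, τ) are complements of opens:
  closed(X, τ) = {∅, {β}, {δ}, {β, γ}, {β, δ}, {β, γ, δ}}.
int(A) = ⋃ {U ∈ τ : U ⊆ A}. Opens contained in A: ∅, {δ}.
Taking the union of these: int(A) = {δ}.
cl(A) = ⋂ {C closed : A ⊆ C}. Closed sets containing A: {δ}, {β, δ}, {β, γ, δ}.
Intersecting these: cl(A) = {δ}.
∂A = cl(A) ∖ int(A) = {δ} ∖ {δ} = ∅.


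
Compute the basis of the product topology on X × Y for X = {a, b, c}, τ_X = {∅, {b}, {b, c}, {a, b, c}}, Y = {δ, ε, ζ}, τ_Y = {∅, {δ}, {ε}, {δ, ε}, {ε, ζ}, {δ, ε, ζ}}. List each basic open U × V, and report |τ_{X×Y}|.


Basis B = {∅ × ∅, {b} × {δ}, {b} × {ε}, {b} × {δ, ε}, {b, c} × {δ}, {b} × {ε, ζ}, {b, c} × {ε}, {a, b, c} × {δ}, {a, b, c} × {ε}, {b} × {δ, ε, ζ}, {b, c} × {δ, ε}, {b, c} × {ε, ζ}, {a, b, c} × {δ, ε}, {a, b, c} × {ε, ζ}, {b, c} × {δ, ε, ζ}, {a, b, c} × {δ, ε, ζ}}; |τ_{X×Y}| = 40.

Enumerate products U × V with U ∈ τ_X, V ∈ τ_Y (deduplicated):
  ∅ × ∅ = {} (∅)
  {b} × {δ} = {(b,δ)}
  {b} × {ε} = {(b,ε)}
  {b} × {δ, ε} = {(b,δ), (b,ε)}
  {b, c} × {δ} = {(b,δ), (c,δ)}
  {b} × {ε, ζ} = {(b,ε), (b,ζ)}
  {b, c} × {ε} = {(b,ε), (c,ε)}
  {a, b, c} × {δ} = {(a,δ), (b,δ), (c,δ)}
  {a, b, c} × {ε} = {(a,ε), (b,ε), (c,ε)}
  {b} × {δ, ε, ζ} = {(b,δ), (b,ε), (b,ζ)}
  {b, c} × {δ, ε} = {(b,δ), (b,ε), (c,δ), (c,ε)}
  {b, c} × {ε, ζ} = {(b,ε), (b,ζ), (c,ε), (c,ζ)}
  {a, b, c} × {δ, ε} = {(a,δ), (a,ε), (b,δ), (b,ε), (c,δ), (c,ε)}
  {a, b, c} × {ε, ζ} = {(a,ε), (a,ζ), (b,ε), (b,ζ), (c,ε), (c,ζ)}
  {b, c} × {δ, ε, ζ} = {(b,δ), (b,ε), (b,ζ), (c,δ), (c,ε), (c,ζ)}
  {a, b, c} × {δ, ε, ζ} = {(a,δ), (a,ε), (a,ζ), (b,δ), (b,ε), (b,ζ), (c,δ), (c,ε), (c,ζ)}
These 16 distinct sets form the basis B.
Close under arbitrary unions to get τ_{X×Y}; counting gives |τ_{X×Y}| = 40.


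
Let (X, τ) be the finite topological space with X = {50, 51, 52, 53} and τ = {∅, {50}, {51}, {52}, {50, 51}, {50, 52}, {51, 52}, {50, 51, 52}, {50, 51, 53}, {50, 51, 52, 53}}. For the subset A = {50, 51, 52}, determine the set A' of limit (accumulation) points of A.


A' = {53}

For each x ∈ X, list the open sets U ∈ τ with x ∈ U, then check whether U ∩ (A ∖ {x}) ≠ ∅ for every such U.
  x = 50: open {50} ∋ x has {50} ∩ (A ∖ {50}) = ∅, so x is NOT a limit point.
  x = 51: open {51} ∋ x has {51} ∩ (A ∖ {51}) = ∅, so x is NOT a limit point.
  x = 52: open {52} ∋ x has {52} ∩ (A ∖ {52}) = ∅, so x is NOT a limit point.
  x = 53: opens ∋ x are {50, 51, 53}, {50, 51, 52, 53}; each meets A ∖ {53}, so x IS a limit point.
Collecting: A' = {53}.


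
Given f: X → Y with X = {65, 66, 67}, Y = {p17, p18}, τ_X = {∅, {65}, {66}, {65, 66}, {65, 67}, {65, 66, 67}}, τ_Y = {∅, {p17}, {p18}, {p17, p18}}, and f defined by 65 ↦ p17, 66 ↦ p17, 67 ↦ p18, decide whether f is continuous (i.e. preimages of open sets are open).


f is NOT continuous.

Compute f^{-1}(U) for each U ∈ τ_Y:
  U = ∅: f^{-1}(U) = ∅ ∈ τ_X ✓.
  U = {p17}: f^{-1}(U) = {65, 66} ∈ τ_X ✓.
  U = {p18}: f^{-1}(U) = {67} ∉ τ_X ✗.
  U = {p17, p18}: f^{-1}(U) = {65, 66, 67} ∈ τ_X ✓.
Found U = {p18} with f^{-1}(U) = {67} not in τ_X. Therefore f is NOT continuous.


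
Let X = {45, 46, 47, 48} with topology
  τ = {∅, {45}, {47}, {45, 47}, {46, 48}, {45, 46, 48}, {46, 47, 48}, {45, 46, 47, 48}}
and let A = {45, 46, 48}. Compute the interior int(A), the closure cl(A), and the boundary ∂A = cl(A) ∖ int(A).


int(A) = {45, 46, 48}, cl(A) = {45, 46, 48}, ∂A = ∅.

Closed sets in (X, τ) are complements of opens:
  closed(X, τ) = {∅, {45}, {47}, {45, 47}, {46, 48}, {45, 46, 48}, {46, 47, 48}, {45, 46, 47, 48}}.
int(A) = ⋃ {U ∈ τ : U ⊆ A}. Opens contained in A: ∅, {45}, {46, 48}, {45, 46, 48}.
Taking the union of these: int(A) = {45, 46, 48}.
cl(A) = ⋂ {C closed : A ⊆ C}. Closed sets containing A: {45, 46, 48}, {45, 46, 47, 48}.
Intersecting these: cl(A) = {45, 46, 48}.
∂A = cl(A) ∖ int(A) = {45, 46, 48} ∖ {45, 46, 48} = ∅.


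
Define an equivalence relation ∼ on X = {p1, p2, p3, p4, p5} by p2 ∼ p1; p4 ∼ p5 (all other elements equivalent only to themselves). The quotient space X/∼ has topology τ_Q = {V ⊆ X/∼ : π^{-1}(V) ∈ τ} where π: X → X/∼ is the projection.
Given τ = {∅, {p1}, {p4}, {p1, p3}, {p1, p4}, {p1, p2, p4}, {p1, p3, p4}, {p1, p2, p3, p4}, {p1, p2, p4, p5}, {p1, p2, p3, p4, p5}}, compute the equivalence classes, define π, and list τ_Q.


X/∼ = {[p1=p2], [p3], [p4=p5]}; |τ_Q| = 3.

Equivalence classes: [p1=p2], [p3], [p4=p5].
Quotient map π: X → X/∼ sends p1 ↦ [p1=p2], p2 ↦ [p1=p2], p3 ↦ [p3], p4 ↦ [p4=p5], p5 ↦ [p4=p5].
For each subset V ⊆ X/∼, compute π^{-1}(V) ⊆ X and check whether π^{-1}(V) ∈ τ. V is open in τ_Q iff π^{-1}(V) ∈ τ.
  V = {}: π^{-1}(V) = ∅ ∈ τ ✓.
  V = {[p1=p2]}: π^{-1}(V) = {p1, p2} ∉ τ ✗.
  V = {[p3]}: π^{-1}(V) = {p3} ∉ τ ✗.
  V = {[p1=p2], [p3]}: π^{-1}(V) = {p1, p2, p3} ∉ τ ✗.
  V = {[p4=p5]}: π^{-1}(V) = {p4, p5} ∉ τ ✗.
  V = {[p1=p2], [p4=p5]}: π^{-1}(V) = {p1, p2, p4, p5} ∈ τ ✓.
  V = {[p3], [p4=p5]}: π^{-1}(V) = {p3, p4, p5} ∉ τ ✗.
  V = {[p1=p2], [p3], [p4=p5]}: π^{-1}(V) = {p1, p2, p3, p4, p5} ∈ τ ✓.
Open sets in the quotient: τ_Q = {{}, {[p1=p2], [p4=p5]}, {[p1=p2], [p3], [p4=p5]}} (3 elements).


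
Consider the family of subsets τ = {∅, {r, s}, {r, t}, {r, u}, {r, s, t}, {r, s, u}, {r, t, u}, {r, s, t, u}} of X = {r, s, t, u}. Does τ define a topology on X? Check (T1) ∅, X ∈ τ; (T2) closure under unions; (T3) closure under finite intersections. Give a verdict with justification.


τ is NOT a topology on X.

Axiom (T1): ∅ ∈ τ? Yes; X ∈ τ? Yes.
Axiom (T2/T3): check pairwise unions and intersections of members of τ.
Counterexample for (T3): {r, s} ∩ {r, t} = {r} ∉ τ. Therefore τ is NOT a topology.


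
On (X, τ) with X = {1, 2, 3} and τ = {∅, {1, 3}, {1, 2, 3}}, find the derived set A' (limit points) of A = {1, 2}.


A' = {2, 3}

For each x ∈ X, list the open sets U ∈ τ with x ∈ U, then check whether U ∩ (A ∖ {x}) ≠ ∅ for every such U.
  x = 1: open {1, 3} ∋ x has {1, 3} ∩ (A ∖ {1}) = ∅, so x is NOT a limit point.
  x = 2: opens ∋ x are {1, 2, 3}; each meets A ∖ {2}, so x IS a limit point.
  x = 3: opens ∋ x are {1, 3}, {1, 2, 3}; each meets A ∖ {3}, so x IS a limit point.
Collecting: A' = {2, 3}.


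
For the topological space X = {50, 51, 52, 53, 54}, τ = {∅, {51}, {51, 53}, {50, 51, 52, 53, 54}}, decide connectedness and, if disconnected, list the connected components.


(X, τ) is connected.

Find clopen sets (U ∈ τ with X ∖ U ∈ τ):
  U = ∅, X ∖ U = {50, 51, 52, 53, 54} — both open, so U is clopen.
  U = {50, 51, 52, 53, 54}, X ∖ U = ∅ — both open, so U is clopen.
Only trivial clopens (∅ and X) exist, so (X, τ) is connected.
Compute connected components by grouping points that agree on all clopens:
  component: {50, 51, 52, 53, 54}


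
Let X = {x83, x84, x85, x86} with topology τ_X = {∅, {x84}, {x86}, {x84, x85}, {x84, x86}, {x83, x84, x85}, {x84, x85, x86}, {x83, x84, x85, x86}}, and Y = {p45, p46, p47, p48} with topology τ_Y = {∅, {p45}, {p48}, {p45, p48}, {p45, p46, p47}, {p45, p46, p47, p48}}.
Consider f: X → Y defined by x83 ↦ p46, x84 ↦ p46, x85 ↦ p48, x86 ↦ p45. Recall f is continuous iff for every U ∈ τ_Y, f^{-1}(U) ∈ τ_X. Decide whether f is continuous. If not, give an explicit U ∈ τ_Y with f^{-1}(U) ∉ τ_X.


f is NOT continuous.

Compute f^{-1}(U) for each U ∈ τ_Y:
  U = ∅: f^{-1}(U) = ∅ ∈ τ_X ✓.
  U = {p45}: f^{-1}(U) = {x86} ∈ τ_X ✓.
  U = {p48}: f^{-1}(U) = {x85} ∉ τ_X ✗.
  U = {p45, p48}: f^{-1}(U) = {x85, x86} ∉ τ_X ✗.
  U = {p45, p46, p47}: f^{-1}(U) = {x83, x84, x86} ∉ τ_X ✗.
  U = {p45, p46, p47, p48}: f^{-1}(U) = {x83, x84, x85, x86} ∈ τ_X ✓.
Found U = {p48} with f^{-1}(U) = {x85} not in τ_X. Therefore f is NOT continuous.


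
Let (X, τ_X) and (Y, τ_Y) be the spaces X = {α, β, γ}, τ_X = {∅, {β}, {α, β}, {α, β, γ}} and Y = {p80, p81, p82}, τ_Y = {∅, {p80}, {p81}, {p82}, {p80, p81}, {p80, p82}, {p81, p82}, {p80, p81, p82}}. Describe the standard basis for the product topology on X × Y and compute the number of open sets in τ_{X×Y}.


Basis B = {∅ × ∅, {β} × {p80}, {β} × {p81}, {β} × {p82}, {α, β} × {p80}, {α, β} × {p81}, {α, β} × {p82}, {β} × {p80, p81}, {β} × {p80, p82}, {β} × {p81, p82}, {α, β, γ} × {p80}, {α, β, γ} × {p81}, {α, β, γ} × {p82}, {β} × {p80, p81, p82}, {α, β} × {p80, p81}, {α, β} × {p80, p82}, {α, β} × {p81, p82}, {α, β} × {p80, p81, p82}, {α, β, γ} × {p80, p81}, {α, β, γ} × {p80, p82}, {α, β, γ} × {p81, p82}, {α, β, γ} × {p80, p81, p82}}; |τ_{X×Y}| = 64.

Enumerate products U × V with U ∈ τ_X, V ∈ τ_Y (deduplicated):
  ∅ × ∅ = {} (∅)
  {β} × {p80} = {(β,p80)}
  {β} × {p81} = {(β,p81)}
  {β} × {p82} = {(β,p82)}
  {α, β} × {p80} = {(α,p80), (β,p80)}
  {α, β} × {p81} = {(α,p81), (β,p81)}
  {α, β} × {p82} = {(α,p82), (β,p82)}
  {β} × {p80, p81} = {(β,p80), (β,p81)}
  {β} × {p80, p82} = {(β,p80), (β,p82)}
  {β} × {p81, p82} = {(β,p81), (β,p82)}
  {α, β, γ} × {p80} = {(α,p80), (β,p80), (γ,p80)}
  {α, β, γ} × {p81} = {(α,p81), (β,p81), (γ,p81)}
  {α, β, γ} × {p82} = {(α,p82), (β,p82), (γ,p82)}
  {β} × {p80, p81, p82} = {(β,p80), (β,p81), (β,p82)}
  {α, β} × {p80, p81} = {(α,p80), (α,p81), (β,p80), (β,p81)}
  {α, β} × {p80, p82} = {(α,p80), (α,p82), (β,p80), (β,p82)}
  {α, β} × {p81, p82} = {(α,p81), (α,p82), (β,p81), (β,p82)}
  {α, β} × {p80, p81, p82} = {(α,p80), (α,p81), (α,p82), (β,p80), (β,p81), (β,p82)}
  {α, β, γ} × {p80, p81} = {(α,p80), (α,p81), (β,p80), (β,p81), (γ,p80), (γ,p81)}
  {α, β, γ} × {p80, p82} = {(α,p80), (α,p82), (β,p80), (β,p82), (γ,p80), (γ,p82)}
  {α, β, γ} × {p81, p82} = {(α,p81), (α,p82), (β,p81), (β,p82), (γ,p81), (γ,p82)}
  {α, β, γ} × {p80, p81, p82} = {(α,p80), (α,p81), (α,p82), (β,p80), (β,p81), (β,p82), (γ,p80), (γ,p81), (γ,p82)}
These 22 distinct sets form the basis B.
Close under arbitrary unions to get τ_{X×Y}; counting gives |τ_{X×Y}| = 64.


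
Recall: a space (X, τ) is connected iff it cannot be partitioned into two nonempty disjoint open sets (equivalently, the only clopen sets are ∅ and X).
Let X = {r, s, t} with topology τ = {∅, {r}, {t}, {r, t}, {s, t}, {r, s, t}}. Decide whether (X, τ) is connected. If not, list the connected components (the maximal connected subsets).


(X, τ) is disconnected; components = [{r}, {s, t}].

Find clopen sets (U ∈ τ with X ∖ U ∈ τ):
  U = ∅, X ∖ U = {r, s, t} — both open, so U is clopen.
  U = {r}, X ∖ U = {s, t} — both open, so U is clopen.
  U = {s, t}, X ∖ U = {r} — both open, so U is clopen.
  U = {r, s, t}, X ∖ U = ∅ — both open, so U is clopen.
Nontrivial clopen(s) exist: e.g. {r}. So (X, τ) is disconnected.
Compute connected components by grouping points that agree on all clopens:
  component: {r}
  component: {s, t}


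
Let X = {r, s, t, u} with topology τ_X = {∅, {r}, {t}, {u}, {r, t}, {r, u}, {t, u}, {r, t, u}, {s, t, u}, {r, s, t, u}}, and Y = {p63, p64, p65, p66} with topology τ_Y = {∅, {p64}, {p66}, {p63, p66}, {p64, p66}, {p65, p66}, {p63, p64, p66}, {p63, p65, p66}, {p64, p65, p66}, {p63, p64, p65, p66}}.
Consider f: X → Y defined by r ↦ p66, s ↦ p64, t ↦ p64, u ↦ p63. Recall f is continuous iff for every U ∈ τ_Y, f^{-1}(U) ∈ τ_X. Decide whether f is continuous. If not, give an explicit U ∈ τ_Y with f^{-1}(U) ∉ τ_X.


f is NOT continuous.

Compute f^{-1}(U) for each U ∈ τ_Y:
  U = ∅: f^{-1}(U) = ∅ ∈ τ_X ✓.
  U = {p64}: f^{-1}(U) = {s, t} ∉ τ_X ✗.
  U = {p66}: f^{-1}(U) = {r} ∈ τ_X ✓.
  U = {p63, p66}: f^{-1}(U) = {r, u} ∈ τ_X ✓.
  U = {p64, p66}: f^{-1}(U) = {r, s, t} ∉ τ_X ✗.
  U = {p65, p66}: f^{-1}(U) = {r} ∈ τ_X ✓.
  U = {p63, p64, p66}: f^{-1}(U) = {r, s, t, u} ∈ τ_X ✓.
  U = {p63, p65, p66}: f^{-1}(U) = {r, u} ∈ τ_X ✓.
  U = {p64, p65, p66}: f^{-1}(U) = {r, s, t} ∉ τ_X ✗.
  U = {p63, p64, p65, p66}: f^{-1}(U) = {r, s, t, u} ∈ τ_X ✓.
Found U = {p64} with f^{-1}(U) = {s, t} not in τ_X. Therefore f is NOT continuous.


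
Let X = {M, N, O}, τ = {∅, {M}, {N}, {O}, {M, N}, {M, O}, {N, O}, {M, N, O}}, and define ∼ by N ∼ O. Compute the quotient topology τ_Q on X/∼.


X/∼ = {[M], [N=O]}; |τ_Q| = 4.

Equivalence classes: [M], [N=O].
Quotient map π: X → X/∼ sends M ↦ [M], N ↦ [N=O], O ↦ [N=O].
For each subset V ⊆ X/∼, compute π^{-1}(V) ⊆ X and check whether π^{-1}(V) ∈ τ. V is open in τ_Q iff π^{-1}(V) ∈ τ.
  V = {}: π^{-1}(V) = ∅ ∈ τ ✓.
  V = {[M]}: π^{-1}(V) = {M} ∈ τ ✓.
  V = {[N=O]}: π^{-1}(V) = {N, O} ∈ τ ✓.
  V = {[M], [N=O]}: π^{-1}(V) = {M, N, O} ∈ τ ✓.
Open sets in the quotient: τ_Q = {{}, {[M]}, {[N=O]}, {[M], [N=O]}} (4 elements).


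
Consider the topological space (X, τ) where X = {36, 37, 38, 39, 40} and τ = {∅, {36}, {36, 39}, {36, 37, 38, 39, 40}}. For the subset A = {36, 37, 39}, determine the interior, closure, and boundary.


int(A) = {36, 39}, cl(A) = {36, 37, 38, 39, 40}, ∂A = {37, 38, 40}.

Closed sets in (X, τ) are complements of opens:
  closed(X, τ) = {∅, {37, 38, 40}, {37, 38, 39, 40}, {36, 37, 38, 39, 40}}.
int(A) = ⋃ {U ∈ τ : U ⊆ A}. Opens contained in A: ∅, {36}, {36, 39}.
Taking the union of these: int(A) = {36, 39}.
cl(A) = ⋂ {C closed : A ⊆ C}. Closed sets containing A: {36, 37, 38, 39, 40}.
Intersecting these: cl(A) = {36, 37, 38, 39, 40}.
∂A = cl(A) ∖ int(A) = {36, 37, 38, 39, 40} ∖ {36, 39} = {37, 38, 40}.


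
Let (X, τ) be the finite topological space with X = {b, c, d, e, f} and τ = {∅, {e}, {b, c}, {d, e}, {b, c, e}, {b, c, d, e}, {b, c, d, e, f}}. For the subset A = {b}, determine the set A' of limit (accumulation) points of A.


A' = {c, f}

For each x ∈ X, list the open sets U ∈ τ with x ∈ U, then check whether U ∩ (A ∖ {x}) ≠ ∅ for every such U.
  x = b: open {b, c} ∋ x has {b, c} ∩ (A ∖ {b}) = ∅, so x is NOT a limit point.
  x = c: opens ∋ x are {b, c}, {b, c, e}, {b, c, d, e}, {b, c, d, e, f}; each meets A ∖ {c}, so x IS a limit point.
  x = d: open {d, e} ∋ x has {d, e} ∩ (A ∖ {d}) = ∅, so x is NOT a limit point.
  x = e: open {e} ∋ x has {e} ∩ (A ∖ {e}) = ∅, so x is NOT a limit point.
  x = f: opens ∋ x are {b, c, d, e, f}; each meets A ∖ {f}, so x IS a limit point.
Collecting: A' = {c, f}.
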